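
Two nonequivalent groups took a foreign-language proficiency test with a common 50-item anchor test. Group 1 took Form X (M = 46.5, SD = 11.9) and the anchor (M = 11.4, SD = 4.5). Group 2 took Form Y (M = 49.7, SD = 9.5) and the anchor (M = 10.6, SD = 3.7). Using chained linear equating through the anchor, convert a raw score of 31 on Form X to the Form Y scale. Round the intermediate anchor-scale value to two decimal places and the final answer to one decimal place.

Form X → anchor (Group 1): v = (4.5/11.9)(31 − 46.5) + 11.4 = 5.54
anchor → Form Y (Group 2): y = (9.5/3.7)(5.54 − 10.6) + 49.7 = 36.7

36.7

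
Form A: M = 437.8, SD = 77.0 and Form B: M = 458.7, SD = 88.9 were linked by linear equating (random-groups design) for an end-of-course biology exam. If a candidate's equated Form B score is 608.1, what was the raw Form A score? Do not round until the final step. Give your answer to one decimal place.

Invert y = (SD_Y/SD_X)(x − M_X) + M_Y:
x = (SD_X/SD_Y)(y − M_Y) + M_X = (77.0/88.9)(608.1 − 458.7) + 437.8
x = 0.866142 × 149.400 + 437.8 = 567.2

567.2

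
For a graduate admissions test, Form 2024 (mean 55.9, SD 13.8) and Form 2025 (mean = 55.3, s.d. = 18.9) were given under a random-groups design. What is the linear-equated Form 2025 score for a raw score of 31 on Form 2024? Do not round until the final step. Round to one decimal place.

21.2

Linear equating: y = (SD_Y/SD_X)(x − M_X) + M_Y
y = (18.9/13.8)(31 − 55.9) + 55.3
y = 1.369565 × -24.9 + 55.3 = -34.1022 + 55.3 = 21.2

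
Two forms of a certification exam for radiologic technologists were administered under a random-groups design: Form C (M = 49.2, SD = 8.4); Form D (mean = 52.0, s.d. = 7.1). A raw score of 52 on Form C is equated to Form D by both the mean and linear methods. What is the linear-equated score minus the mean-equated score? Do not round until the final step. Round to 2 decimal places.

Mean-equated: 52 + (52.0 − 49.2) = 54.80
Linear-equated: (7.1/8.4)(52 − 49.2) + 52.0 = 54.367
Difference = 54.367 − 54.80 = -0.43

-0.43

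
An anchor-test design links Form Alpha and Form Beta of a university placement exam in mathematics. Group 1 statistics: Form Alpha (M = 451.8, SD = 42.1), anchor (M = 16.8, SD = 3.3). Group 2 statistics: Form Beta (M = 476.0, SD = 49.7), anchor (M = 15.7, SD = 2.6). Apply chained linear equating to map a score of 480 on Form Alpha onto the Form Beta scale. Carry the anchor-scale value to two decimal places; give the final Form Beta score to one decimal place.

Form Alpha → anchor (Group 1): v = (3.3/42.1)(480 − 451.8) + 16.8 = 19.01
anchor → Form Beta (Group 2): y = (49.7/2.6)(19.01 − 15.7) + 476.0 = 539.3

539.3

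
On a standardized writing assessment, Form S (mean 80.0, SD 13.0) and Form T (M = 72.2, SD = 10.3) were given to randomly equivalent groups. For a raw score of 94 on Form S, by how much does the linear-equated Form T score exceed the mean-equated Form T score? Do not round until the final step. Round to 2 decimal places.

-2.91

Mean-equated: 94 + (72.2 − 80.0) = 86.20
Linear-equated: (10.3/13.0)(94 − 80.0) + 72.2 = 83.292
Difference = 83.292 − 86.20 = -2.91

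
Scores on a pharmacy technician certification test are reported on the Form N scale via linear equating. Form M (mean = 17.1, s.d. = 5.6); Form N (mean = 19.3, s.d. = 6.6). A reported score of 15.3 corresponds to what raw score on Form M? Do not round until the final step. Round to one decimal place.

Invert y = (SD_Y/SD_X)(x − M_X) + M_Y:
x = (SD_X/SD_Y)(y − M_Y) + M_X = (5.6/6.6)(15.3 − 19.3) + 17.1
x = 0.848485 × -4.000 + 17.1 = 13.7

13.7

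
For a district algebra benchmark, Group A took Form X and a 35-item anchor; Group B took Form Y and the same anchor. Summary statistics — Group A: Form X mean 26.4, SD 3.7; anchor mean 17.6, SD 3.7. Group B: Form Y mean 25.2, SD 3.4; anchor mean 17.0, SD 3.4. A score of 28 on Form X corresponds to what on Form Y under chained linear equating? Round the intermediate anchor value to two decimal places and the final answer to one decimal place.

27.4

Form X → anchor (Group A): v = (3.7/3.7)(28 − 26.4) + 17.6 = 19.20
anchor → Form Y (Group B): y = (3.4/3.4)(19.20 − 17.0) + 25.2 = 27.4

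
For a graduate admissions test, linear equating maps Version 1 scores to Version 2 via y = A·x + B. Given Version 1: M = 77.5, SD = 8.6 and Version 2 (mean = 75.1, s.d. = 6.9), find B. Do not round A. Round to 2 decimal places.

A = SD_Y / SD_X = 6.9 / 8.6 = 0.802326
B = M_Y − A·M_X = 75.1 − 0.802326 × 77.5 = 12.92

12.92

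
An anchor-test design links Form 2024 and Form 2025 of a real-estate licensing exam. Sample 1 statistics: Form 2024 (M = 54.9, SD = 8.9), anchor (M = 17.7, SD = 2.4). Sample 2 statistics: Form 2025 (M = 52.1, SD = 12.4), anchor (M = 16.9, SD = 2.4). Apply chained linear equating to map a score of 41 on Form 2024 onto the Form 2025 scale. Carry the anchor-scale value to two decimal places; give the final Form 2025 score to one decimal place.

Form 2024 → anchor (Sample 1): v = (2.4/8.9)(41 − 54.9) + 17.7 = 13.95
anchor → Form 2025 (Sample 2): y = (12.4/2.4)(13.95 − 16.9) + 52.1 = 36.9

36.9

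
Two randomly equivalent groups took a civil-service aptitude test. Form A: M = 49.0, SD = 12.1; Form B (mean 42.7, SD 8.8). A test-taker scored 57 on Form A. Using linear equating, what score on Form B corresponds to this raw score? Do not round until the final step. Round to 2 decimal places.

48.52

Linear equating: y = (SD_Y/SD_X)(x − M_X) + M_Y
y = (8.8/12.1)(57 − 49.0) + 42.7
y = 0.727273 × 8.0 + 42.7 = 5.8182 + 42.7 = 48.52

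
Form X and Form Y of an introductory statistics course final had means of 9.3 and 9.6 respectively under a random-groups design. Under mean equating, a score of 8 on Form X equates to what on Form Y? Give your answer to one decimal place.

Mean equating: y = x + (M_Y − M_X) = 8 + (9.6 − 9.3) = 8.3

8.3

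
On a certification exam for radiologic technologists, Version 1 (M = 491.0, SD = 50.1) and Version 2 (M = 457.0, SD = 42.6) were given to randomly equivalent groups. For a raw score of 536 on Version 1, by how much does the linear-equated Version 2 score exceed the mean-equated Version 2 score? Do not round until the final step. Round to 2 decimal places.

Mean-equated: 536 + (457.0 − 491.0) = 502.00
Linear-equated: (42.6/50.1)(536 − 491.0) + 457.0 = 495.263
Difference = 495.263 − 502.00 = -6.74

-6.74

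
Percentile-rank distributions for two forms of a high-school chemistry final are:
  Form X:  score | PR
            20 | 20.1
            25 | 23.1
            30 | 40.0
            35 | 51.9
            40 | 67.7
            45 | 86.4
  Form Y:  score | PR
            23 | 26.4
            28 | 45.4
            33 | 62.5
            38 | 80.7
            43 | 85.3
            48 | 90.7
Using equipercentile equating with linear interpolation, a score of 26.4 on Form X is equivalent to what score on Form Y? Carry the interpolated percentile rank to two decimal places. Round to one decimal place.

23.4

PR of 26.4 on Form X: 23.1 + (26.4 − 25)/(30 − 25) × (40.0 − 23.1) = 27.83
On Form Y, PR 27.83 falls between score 23 (PR 26.4) and 28 (PR 45.4).
Interpolate: 23 + (27.83 − 26.4)/(45.4 − 26.4) × (28 − 23) = 23.4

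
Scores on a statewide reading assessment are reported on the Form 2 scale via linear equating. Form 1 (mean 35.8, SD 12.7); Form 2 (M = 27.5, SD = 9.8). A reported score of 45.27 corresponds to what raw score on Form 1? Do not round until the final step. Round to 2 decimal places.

Invert y = (SD_Y/SD_X)(x − M_X) + M_Y:
x = (SD_X/SD_Y)(y − M_Y) + M_X = (12.7/9.8)(45.27 − 27.5) + 35.8
x = 1.295918 × 17.770 + 35.8 = 58.83

58.83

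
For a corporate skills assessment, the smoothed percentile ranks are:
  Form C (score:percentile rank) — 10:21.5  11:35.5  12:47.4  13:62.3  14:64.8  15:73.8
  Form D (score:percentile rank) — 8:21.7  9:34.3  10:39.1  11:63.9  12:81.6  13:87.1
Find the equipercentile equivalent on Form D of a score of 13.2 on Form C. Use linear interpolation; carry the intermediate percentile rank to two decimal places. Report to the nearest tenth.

PR of 13.2 on Form C: 62.3 + (13.2 − 13)/(14 − 13) × (64.8 − 62.3) = 62.80
On Form D, PR 62.80 falls between score 10 (PR 39.1) and 11 (PR 63.9).
Interpolate: 10 + (62.80 − 39.1)/(63.9 − 39.1) × (11 − 10) = 11.0

11.0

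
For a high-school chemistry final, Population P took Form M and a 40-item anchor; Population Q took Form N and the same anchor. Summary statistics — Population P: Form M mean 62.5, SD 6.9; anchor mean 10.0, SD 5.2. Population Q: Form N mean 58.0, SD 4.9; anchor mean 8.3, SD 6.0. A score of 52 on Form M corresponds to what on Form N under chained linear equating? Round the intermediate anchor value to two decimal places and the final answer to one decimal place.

52.9

Form M → anchor (Population P): v = (5.2/6.9)(52 − 62.5) + 10.0 = 2.09
anchor → Form N (Population Q): y = (4.9/6.0)(2.09 − 8.3) + 58.0 = 52.9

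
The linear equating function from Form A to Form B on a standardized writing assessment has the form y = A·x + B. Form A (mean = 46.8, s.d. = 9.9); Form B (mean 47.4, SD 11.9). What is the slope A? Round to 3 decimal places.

1.202

A = SD_Y / SD_X = 11.9 / 9.9 = 1.202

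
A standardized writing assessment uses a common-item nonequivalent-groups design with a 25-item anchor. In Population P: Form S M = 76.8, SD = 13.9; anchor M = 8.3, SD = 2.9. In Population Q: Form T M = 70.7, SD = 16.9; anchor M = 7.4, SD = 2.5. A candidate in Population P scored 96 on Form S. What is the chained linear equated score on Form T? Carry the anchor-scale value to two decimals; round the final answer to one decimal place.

103.9

Form S → anchor (Population P): v = (2.9/13.9)(96 − 76.8) + 8.3 = 12.31
anchor → Form T (Population Q): y = (16.9/2.5)(12.31 − 7.4) + 70.7 = 103.9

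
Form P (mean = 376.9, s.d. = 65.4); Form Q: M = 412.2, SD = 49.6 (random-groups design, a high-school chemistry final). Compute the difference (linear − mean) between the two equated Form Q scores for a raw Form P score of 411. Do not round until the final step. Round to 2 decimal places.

-8.24

Mean-equated: 411 + (412.2 − 376.9) = 446.30
Linear-equated: (49.6/65.4)(411 − 376.9) + 412.2 = 438.062
Difference = 438.062 − 446.30 = -8.24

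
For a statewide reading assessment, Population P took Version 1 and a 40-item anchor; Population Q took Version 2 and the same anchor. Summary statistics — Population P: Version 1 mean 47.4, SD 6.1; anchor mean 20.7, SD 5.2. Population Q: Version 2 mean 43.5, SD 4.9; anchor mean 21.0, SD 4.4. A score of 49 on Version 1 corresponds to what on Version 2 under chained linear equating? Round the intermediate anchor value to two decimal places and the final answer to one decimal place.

44.7

Version 1 → anchor (Population P): v = (5.2/6.1)(49 − 47.4) + 20.7 = 22.06
anchor → Version 2 (Population Q): y = (4.9/4.4)(22.06 − 21.0) + 43.5 = 44.7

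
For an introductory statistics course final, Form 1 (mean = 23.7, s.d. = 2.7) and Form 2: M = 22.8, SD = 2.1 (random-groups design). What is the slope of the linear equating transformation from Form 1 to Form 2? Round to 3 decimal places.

A = SD_Y / SD_X = 2.1 / 2.7 = 0.778

0.778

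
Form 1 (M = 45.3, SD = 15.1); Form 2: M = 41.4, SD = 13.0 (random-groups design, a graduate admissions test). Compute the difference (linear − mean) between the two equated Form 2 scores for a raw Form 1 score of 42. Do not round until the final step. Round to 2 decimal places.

0.46

Mean-equated: 42 + (41.4 − 45.3) = 38.10
Linear-equated: (13.0/15.1)(42 − 45.3) + 41.4 = 38.559
Difference = 38.559 − 38.10 = 0.46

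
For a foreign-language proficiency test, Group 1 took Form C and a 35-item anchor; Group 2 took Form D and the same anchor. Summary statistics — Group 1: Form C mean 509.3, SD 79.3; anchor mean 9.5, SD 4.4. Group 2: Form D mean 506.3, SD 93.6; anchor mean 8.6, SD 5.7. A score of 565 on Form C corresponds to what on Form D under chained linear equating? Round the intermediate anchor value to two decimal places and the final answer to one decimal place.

571.8

Form C → anchor (Group 1): v = (4.4/79.3)(565 − 509.3) + 9.5 = 12.59
anchor → Form D (Group 2): y = (93.6/5.7)(12.59 − 8.6) + 506.3 = 571.8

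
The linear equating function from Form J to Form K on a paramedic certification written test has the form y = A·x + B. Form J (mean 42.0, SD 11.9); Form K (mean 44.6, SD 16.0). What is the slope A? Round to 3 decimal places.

1.345

A = SD_Y / SD_X = 16.0 / 11.9 = 1.345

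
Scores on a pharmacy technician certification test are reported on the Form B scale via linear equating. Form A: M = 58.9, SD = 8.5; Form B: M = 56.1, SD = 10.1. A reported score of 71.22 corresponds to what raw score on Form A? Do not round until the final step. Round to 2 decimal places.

71.62

Invert y = (SD_Y/SD_X)(x − M_X) + M_Y:
x = (SD_X/SD_Y)(y − M_Y) + M_X = (8.5/10.1)(71.22 − 56.1) + 58.9
x = 0.841584 × 15.120 + 58.9 = 71.62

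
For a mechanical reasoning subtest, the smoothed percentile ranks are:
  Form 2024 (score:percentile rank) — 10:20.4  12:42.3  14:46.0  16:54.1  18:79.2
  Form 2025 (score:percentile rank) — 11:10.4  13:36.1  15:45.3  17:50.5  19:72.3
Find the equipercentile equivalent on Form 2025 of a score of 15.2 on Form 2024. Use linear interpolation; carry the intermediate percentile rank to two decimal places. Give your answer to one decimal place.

17.0

PR of 15.2 on Form 2024: 46.0 + (15.2 − 14)/(16 − 14) × (54.1 − 46.0) = 50.86
On Form 2025, PR 50.86 falls between score 17 (PR 50.5) and 19 (PR 72.3).
Interpolate: 17 + (50.86 − 50.5)/(72.3 − 50.5) × (19 − 17) = 17.0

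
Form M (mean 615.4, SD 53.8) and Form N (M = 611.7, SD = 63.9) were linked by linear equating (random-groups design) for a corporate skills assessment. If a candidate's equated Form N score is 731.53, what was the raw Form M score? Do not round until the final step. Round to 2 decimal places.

Invert y = (SD_Y/SD_X)(x − M_X) + M_Y:
x = (SD_X/SD_Y)(y − M_Y) + M_X = (53.8/63.9)(731.53 − 611.7) + 615.4
x = 0.841941 × 119.830 + 615.4 = 716.29

716.29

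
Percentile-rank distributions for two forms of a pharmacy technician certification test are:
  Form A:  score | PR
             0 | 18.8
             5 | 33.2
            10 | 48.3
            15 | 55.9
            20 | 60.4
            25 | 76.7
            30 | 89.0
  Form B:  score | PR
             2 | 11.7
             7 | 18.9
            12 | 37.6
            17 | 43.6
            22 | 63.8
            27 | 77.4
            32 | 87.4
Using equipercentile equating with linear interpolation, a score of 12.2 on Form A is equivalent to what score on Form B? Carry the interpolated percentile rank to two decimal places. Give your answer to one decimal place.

19.0

PR of 12.2 on Form A: 48.3 + (12.2 − 10)/(15 − 10) × (55.9 − 48.3) = 51.64
On Form B, PR 51.64 falls between score 17 (PR 43.6) and 22 (PR 63.8).
Interpolate: 17 + (51.64 − 43.6)/(63.8 − 43.6) × (22 − 17) = 19.0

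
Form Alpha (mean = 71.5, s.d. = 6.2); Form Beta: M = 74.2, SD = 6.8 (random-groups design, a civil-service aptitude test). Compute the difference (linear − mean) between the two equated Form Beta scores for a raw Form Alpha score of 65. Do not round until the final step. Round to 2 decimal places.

-0.63

Mean-equated: 65 + (74.2 − 71.5) = 67.70
Linear-equated: (6.8/6.2)(65 − 71.5) + 74.2 = 67.071
Difference = 67.071 − 67.70 = -0.63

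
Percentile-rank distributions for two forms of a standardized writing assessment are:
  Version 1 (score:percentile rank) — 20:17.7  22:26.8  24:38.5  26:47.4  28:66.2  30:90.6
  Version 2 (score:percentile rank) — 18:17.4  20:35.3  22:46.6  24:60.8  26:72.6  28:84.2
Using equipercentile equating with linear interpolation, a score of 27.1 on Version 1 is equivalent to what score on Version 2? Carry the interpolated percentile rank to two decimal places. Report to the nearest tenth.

23.6

PR of 27.1 on Version 1: 47.4 + (27.1 − 26)/(28 − 26) × (66.2 − 47.4) = 57.74
On Version 2, PR 57.74 falls between score 22 (PR 46.6) and 24 (PR 60.8).
Interpolate: 22 + (57.74 − 46.6)/(60.8 − 46.6) × (24 − 22) = 23.6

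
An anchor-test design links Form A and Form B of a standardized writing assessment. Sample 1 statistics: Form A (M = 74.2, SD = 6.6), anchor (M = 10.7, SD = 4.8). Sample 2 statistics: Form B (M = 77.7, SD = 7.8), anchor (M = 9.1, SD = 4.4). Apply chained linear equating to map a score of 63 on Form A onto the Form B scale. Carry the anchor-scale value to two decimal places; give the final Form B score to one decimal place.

66.1

Form A → anchor (Sample 1): v = (4.8/6.6)(63 − 74.2) + 10.7 = 2.55
anchor → Form B (Sample 2): y = (7.8/4.4)(2.55 − 9.1) + 77.7 = 66.1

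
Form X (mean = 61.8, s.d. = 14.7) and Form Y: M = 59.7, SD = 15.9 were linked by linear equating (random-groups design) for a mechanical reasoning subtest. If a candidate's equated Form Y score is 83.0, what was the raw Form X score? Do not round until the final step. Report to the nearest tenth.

83.3

Invert y = (SD_Y/SD_X)(x − M_X) + M_Y:
x = (SD_X/SD_Y)(y − M_Y) + M_X = (14.7/15.9)(83.0 − 59.7) + 61.8
x = 0.924528 × 23.300 + 61.8 = 83.3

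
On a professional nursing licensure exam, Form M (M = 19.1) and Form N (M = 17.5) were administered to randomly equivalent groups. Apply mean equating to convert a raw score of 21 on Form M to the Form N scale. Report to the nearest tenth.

19.4

Mean equating: y = x + (M_Y − M_X) = 21 + (17.5 − 19.1) = 19.4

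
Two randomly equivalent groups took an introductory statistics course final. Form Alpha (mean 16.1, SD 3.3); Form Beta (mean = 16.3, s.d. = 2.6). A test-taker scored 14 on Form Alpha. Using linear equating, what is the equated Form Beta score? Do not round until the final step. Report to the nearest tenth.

Linear equating: y = (SD_Y/SD_X)(x − M_X) + M_Y
y = (2.6/3.3)(14 − 16.1) + 16.3
y = 0.787879 × -2.1 + 16.3 = -1.6545 + 16.3 = 14.6

14.6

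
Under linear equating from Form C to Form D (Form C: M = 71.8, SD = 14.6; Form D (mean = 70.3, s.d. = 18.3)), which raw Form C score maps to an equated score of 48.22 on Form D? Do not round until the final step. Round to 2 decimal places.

Invert y = (SD_Y/SD_X)(x − M_X) + M_Y:
x = (SD_X/SD_Y)(y − M_Y) + M_X = (14.6/18.3)(48.22 − 70.3) + 71.8
x = 0.797814 × -22.080 + 71.8 = 54.18

54.18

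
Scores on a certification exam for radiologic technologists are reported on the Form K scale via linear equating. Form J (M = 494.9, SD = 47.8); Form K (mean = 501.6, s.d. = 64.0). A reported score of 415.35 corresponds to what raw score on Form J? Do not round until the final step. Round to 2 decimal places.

Invert y = (SD_Y/SD_X)(x − M_X) + M_Y:
x = (SD_X/SD_Y)(y − M_Y) + M_X = (47.8/64.0)(415.35 − 501.6) + 494.9
x = 0.746875 × -86.250 + 494.9 = 430.48

430.48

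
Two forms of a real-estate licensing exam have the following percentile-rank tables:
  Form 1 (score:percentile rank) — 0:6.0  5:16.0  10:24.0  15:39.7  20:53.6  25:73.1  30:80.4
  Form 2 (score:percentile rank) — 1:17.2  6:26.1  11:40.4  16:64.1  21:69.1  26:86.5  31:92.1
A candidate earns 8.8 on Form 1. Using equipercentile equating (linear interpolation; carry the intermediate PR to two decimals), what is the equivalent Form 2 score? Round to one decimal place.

3.7

PR of 8.8 on Form 1: 16.0 + (8.8 − 5)/(10 − 5) × (24.0 − 16.0) = 22.08
On Form 2, PR 22.08 falls between score 1 (PR 17.2) and 6 (PR 26.1).
Interpolate: 1 + (22.08 − 17.2)/(26.1 − 17.2) × (6 − 1) = 3.7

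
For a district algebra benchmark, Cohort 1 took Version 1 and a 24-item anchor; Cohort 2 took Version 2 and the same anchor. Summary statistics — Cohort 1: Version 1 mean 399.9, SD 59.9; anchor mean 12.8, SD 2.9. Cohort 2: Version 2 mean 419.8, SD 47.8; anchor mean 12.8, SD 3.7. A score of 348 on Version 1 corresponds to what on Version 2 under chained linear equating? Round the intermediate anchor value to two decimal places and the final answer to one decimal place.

387.4

Version 1 → anchor (Cohort 1): v = (2.9/59.9)(348 − 399.9) + 12.8 = 10.29
anchor → Version 2 (Cohort 2): y = (47.8/3.7)(10.29 − 12.8) + 419.8 = 387.4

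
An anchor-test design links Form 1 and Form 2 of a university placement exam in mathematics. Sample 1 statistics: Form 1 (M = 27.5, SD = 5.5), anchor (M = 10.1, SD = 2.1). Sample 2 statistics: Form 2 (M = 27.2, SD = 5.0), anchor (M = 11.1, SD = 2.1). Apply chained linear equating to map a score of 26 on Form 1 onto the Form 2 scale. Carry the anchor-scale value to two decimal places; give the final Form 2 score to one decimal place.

Form 1 → anchor (Sample 1): v = (2.1/5.5)(26 − 27.5) + 10.1 = 9.53
anchor → Form 2 (Sample 2): y = (5.0/2.1)(9.53 − 11.1) + 27.2 = 23.5

23.5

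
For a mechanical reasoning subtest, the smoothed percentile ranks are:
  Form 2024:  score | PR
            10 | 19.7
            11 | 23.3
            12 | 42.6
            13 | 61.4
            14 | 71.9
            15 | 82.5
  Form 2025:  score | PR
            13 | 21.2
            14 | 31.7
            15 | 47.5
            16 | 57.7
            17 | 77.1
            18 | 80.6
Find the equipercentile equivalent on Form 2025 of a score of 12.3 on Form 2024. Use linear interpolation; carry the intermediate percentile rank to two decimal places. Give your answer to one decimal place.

PR of 12.3 on Form 2024: 42.6 + (12.3 − 12)/(13 − 12) × (61.4 − 42.6) = 48.24
On Form 2025, PR 48.24 falls between score 15 (PR 47.5) and 16 (PR 57.7).
Interpolate: 15 + (48.24 − 47.5)/(57.7 − 47.5) × (16 − 15) = 15.1

15.1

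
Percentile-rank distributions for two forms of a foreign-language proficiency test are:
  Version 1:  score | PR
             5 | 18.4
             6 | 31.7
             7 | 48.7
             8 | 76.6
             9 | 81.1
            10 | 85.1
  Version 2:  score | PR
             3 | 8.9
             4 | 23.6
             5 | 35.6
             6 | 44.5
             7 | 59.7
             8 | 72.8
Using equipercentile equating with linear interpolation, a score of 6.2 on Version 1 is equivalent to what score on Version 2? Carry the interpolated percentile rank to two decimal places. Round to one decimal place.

PR of 6.2 on Version 1: 31.7 + (6.2 − 6)/(7 − 6) × (48.7 − 31.7) = 35.10
On Version 2, PR 35.10 falls between score 4 (PR 23.6) and 5 (PR 35.6).
Interpolate: 4 + (35.10 − 23.6)/(35.6 − 23.6) × (5 − 4) = 5.0

5.0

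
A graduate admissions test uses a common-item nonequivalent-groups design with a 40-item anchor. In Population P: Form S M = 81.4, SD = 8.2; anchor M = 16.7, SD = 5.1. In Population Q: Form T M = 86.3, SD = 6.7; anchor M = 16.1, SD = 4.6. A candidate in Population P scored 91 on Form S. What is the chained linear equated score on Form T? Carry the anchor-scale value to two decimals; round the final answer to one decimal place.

Form S → anchor (Population P): v = (5.1/8.2)(91 − 81.4) + 16.7 = 22.67
anchor → Form T (Population Q): y = (6.7/4.6)(22.67 − 16.1) + 86.3 = 95.9

95.9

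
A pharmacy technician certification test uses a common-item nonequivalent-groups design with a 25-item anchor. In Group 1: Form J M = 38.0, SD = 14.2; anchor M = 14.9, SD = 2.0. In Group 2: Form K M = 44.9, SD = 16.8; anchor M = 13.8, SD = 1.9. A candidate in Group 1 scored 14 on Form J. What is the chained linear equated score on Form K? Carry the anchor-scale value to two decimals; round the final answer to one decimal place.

24.7

Form J → anchor (Group 1): v = (2.0/14.2)(14 − 38.0) + 14.9 = 11.52
anchor → Form K (Group 2): y = (16.8/1.9)(11.52 − 13.8) + 44.9 = 24.7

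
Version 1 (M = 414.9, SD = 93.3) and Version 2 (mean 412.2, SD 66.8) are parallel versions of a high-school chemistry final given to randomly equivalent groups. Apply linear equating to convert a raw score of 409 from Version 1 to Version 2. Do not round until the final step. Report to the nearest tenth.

Linear equating: y = (SD_Y/SD_X)(x − M_X) + M_Y
y = (66.8/93.3)(409 − 414.9) + 412.2
y = 0.715970 × -5.9 + 412.2 = -4.2242 + 412.2 = 408.0

408.0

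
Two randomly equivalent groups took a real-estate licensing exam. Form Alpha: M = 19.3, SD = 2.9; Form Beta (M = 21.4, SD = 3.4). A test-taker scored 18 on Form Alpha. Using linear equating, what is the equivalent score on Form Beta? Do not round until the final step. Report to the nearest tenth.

19.9

Linear equating: y = (SD_Y/SD_X)(x − M_X) + M_Y
y = (3.4/2.9)(18 − 19.3) + 21.4
y = 1.172414 × -1.3 + 21.4 = -1.5241 + 21.4 = 19.9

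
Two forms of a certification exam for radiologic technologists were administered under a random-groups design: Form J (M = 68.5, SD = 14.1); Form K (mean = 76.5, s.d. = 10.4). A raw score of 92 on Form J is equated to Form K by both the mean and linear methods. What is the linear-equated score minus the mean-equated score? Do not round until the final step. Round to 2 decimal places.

Mean-equated: 92 + (76.5 − 68.5) = 100.00
Linear-equated: (10.4/14.1)(92 − 68.5) + 76.5 = 93.833
Difference = 93.833 − 100.00 = -6.17

-6.17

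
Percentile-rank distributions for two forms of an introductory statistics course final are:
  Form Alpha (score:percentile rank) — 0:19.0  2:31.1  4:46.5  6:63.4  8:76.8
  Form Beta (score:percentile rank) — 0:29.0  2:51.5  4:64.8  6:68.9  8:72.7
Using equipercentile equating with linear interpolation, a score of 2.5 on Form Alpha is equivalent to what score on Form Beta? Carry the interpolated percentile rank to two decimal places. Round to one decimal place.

PR of 2.5 on Form Alpha: 31.1 + (2.5 − 2)/(4 − 2) × (46.5 − 31.1) = 34.95
On Form Beta, PR 34.95 falls between score 0 (PR 29.0) and 2 (PR 51.5).
Interpolate: 0 + (34.95 − 29.0)/(51.5 − 29.0) × (2 − 0) = 0.5

0.5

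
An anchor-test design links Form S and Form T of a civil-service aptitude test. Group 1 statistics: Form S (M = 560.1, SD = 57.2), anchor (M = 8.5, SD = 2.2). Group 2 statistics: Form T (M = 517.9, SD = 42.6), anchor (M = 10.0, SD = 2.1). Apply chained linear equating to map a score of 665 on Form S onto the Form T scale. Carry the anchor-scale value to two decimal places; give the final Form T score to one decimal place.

569.2

Form S → anchor (Group 1): v = (2.2/57.2)(665 − 560.1) + 8.5 = 12.53
anchor → Form T (Group 2): y = (42.6/2.1)(12.53 − 10.0) + 517.9 = 569.2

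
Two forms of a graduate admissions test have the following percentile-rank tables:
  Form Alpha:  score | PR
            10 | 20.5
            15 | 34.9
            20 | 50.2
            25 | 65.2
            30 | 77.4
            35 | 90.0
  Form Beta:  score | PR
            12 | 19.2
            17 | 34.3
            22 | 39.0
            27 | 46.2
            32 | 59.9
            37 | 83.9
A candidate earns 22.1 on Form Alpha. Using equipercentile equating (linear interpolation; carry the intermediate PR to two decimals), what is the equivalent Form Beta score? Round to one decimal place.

PR of 22.1 on Form Alpha: 50.2 + (22.1 − 20)/(25 − 20) × (65.2 − 50.2) = 56.50
On Form Beta, PR 56.50 falls between score 27 (PR 46.2) and 32 (PR 59.9).
Interpolate: 27 + (56.50 − 46.2)/(59.9 − 46.2) × (32 − 27) = 30.8

30.8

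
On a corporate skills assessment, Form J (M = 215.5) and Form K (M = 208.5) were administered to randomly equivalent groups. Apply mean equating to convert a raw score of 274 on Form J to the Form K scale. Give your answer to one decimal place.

267.0

Mean equating: y = x + (M_Y − M_X) = 274 + (208.5 − 215.5) = 267.0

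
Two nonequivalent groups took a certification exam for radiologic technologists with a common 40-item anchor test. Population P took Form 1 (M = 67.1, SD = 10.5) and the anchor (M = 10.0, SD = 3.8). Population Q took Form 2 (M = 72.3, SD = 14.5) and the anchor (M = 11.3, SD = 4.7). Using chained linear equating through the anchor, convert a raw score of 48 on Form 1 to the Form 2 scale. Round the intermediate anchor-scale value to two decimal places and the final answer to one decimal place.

47.0

Form 1 → anchor (Population P): v = (3.8/10.5)(48 − 67.1) + 10.0 = 3.09
anchor → Form 2 (Population Q): y = (14.5/4.7)(3.09 − 11.3) + 72.3 = 47.0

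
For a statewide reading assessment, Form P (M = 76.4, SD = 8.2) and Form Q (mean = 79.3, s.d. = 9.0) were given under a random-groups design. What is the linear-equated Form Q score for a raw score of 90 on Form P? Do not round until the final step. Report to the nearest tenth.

Linear equating: y = (SD_Y/SD_X)(x − M_X) + M_Y
y = (9.0/8.2)(90 − 76.4) + 79.3
y = 1.097561 × 13.6 + 79.3 = 14.9268 + 79.3 = 94.2

94.2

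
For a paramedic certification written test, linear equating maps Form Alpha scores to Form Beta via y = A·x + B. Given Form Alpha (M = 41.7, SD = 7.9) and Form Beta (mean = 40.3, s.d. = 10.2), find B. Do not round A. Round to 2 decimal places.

-13.54

A = SD_Y / SD_X = 10.2 / 7.9 = 1.291139
B = M_Y − A·M_X = 40.3 − 1.291139 × 41.7 = -13.54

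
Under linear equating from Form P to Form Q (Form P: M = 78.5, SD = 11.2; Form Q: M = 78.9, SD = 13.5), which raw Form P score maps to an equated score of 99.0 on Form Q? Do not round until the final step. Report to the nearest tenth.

95.2

Invert y = (SD_Y/SD_X)(x − M_X) + M_Y:
x = (SD_X/SD_Y)(y − M_Y) + M_X = (11.2/13.5)(99.0 − 78.9) + 78.5
x = 0.829630 × 20.100 + 78.5 = 95.2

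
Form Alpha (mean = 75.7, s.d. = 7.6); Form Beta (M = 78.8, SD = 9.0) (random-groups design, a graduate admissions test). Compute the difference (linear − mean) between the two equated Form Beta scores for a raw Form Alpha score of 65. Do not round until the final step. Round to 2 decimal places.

Mean-equated: 65 + (78.8 − 75.7) = 68.10
Linear-equated: (9.0/7.6)(65 − 75.7) + 78.8 = 66.129
Difference = 66.129 − 68.10 = -1.97

-1.97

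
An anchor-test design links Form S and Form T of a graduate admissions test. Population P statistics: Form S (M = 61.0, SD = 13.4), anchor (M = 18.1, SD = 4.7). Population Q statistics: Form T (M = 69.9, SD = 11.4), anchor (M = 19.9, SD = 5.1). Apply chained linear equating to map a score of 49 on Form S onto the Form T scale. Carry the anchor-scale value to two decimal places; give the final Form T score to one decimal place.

Form S → anchor (Population P): v = (4.7/13.4)(49 − 61.0) + 18.1 = 13.89
anchor → Form T (Population Q): y = (11.4/5.1)(13.89 − 19.9) + 69.9 = 56.5

56.5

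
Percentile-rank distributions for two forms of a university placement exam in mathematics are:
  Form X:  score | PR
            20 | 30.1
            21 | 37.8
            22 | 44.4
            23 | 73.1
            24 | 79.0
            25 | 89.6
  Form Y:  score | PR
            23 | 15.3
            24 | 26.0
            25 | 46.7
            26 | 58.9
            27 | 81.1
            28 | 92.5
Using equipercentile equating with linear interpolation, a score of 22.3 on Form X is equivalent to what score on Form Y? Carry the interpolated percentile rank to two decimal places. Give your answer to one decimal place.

25.5

PR of 22.3 on Form X: 44.4 + (22.3 − 22)/(23 − 22) × (73.1 − 44.4) = 53.01
On Form Y, PR 53.01 falls between score 25 (PR 46.7) and 26 (PR 58.9).
Interpolate: 25 + (53.01 − 46.7)/(58.9 − 46.7) × (26 − 25) = 25.5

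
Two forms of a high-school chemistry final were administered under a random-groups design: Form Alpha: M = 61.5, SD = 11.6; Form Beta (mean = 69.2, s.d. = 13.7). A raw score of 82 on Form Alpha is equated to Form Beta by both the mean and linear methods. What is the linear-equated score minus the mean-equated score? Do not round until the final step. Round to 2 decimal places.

Mean-equated: 82 + (69.2 − 61.5) = 89.70
Linear-equated: (13.7/11.6)(82 − 61.5) + 69.2 = 93.411
Difference = 93.411 − 89.70 = 3.71

3.71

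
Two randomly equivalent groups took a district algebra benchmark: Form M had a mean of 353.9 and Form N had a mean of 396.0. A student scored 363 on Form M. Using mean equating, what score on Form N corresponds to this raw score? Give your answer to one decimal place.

405.1

Mean equating: y = x + (M_Y − M_X) = 363 + (396.0 − 353.9) = 405.1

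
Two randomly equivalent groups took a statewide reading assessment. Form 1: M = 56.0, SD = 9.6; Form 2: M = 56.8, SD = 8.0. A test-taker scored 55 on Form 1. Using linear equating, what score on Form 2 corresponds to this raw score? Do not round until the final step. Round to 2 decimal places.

Linear equating: y = (SD_Y/SD_X)(x − M_X) + M_Y
y = (8.0/9.6)(55 − 56.0) + 56.8
y = 0.833333 × -1.0 + 56.8 = -0.8333 + 56.8 = 55.97

55.97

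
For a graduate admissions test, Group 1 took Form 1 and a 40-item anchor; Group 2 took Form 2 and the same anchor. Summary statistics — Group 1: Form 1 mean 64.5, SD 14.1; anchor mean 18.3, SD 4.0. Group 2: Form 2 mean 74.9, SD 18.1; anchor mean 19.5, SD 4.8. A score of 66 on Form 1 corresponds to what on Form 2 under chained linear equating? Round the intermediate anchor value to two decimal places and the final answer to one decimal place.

72.0

Form 1 → anchor (Group 1): v = (4.0/14.1)(66 − 64.5) + 18.3 = 18.73
anchor → Form 2 (Group 2): y = (18.1/4.8)(18.73 − 19.5) + 74.9 = 72.0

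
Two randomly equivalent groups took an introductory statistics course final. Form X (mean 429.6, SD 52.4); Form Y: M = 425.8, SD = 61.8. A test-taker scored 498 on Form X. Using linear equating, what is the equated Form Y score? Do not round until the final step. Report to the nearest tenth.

Linear equating: y = (SD_Y/SD_X)(x − M_X) + M_Y
y = (61.8/52.4)(498 − 429.6) + 425.8
y = 1.179389 × 68.4 + 425.8 = 80.6702 + 425.8 = 506.5

506.5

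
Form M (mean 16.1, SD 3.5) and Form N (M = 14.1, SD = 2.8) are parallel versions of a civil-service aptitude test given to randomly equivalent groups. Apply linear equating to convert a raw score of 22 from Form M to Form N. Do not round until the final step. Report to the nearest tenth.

18.8

Linear equating: y = (SD_Y/SD_X)(x − M_X) + M_Y
y = (2.8/3.5)(22 − 16.1) + 14.1
y = 0.800000 × 5.9 + 14.1 = 4.7200 + 14.1 = 18.8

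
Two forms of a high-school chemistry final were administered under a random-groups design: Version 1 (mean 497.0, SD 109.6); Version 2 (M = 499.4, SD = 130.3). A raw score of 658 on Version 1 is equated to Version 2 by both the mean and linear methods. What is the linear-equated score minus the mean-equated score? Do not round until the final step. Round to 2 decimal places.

Mean-equated: 658 + (499.4 − 497.0) = 660.40
Linear-equated: (130.3/109.6)(658 − 497.0) + 499.4 = 690.808
Difference = 690.808 − 660.40 = 30.41

30.41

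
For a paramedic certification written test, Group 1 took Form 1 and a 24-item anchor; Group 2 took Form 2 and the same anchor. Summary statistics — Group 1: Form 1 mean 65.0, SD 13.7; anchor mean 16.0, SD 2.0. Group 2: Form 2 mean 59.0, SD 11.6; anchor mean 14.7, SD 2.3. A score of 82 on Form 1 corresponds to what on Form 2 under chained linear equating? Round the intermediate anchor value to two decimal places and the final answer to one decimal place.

Form 1 → anchor (Group 1): v = (2.0/13.7)(82 − 65.0) + 16.0 = 18.48
anchor → Form 2 (Group 2): y = (11.6/2.3)(18.48 − 14.7) + 59.0 = 78.1

78.1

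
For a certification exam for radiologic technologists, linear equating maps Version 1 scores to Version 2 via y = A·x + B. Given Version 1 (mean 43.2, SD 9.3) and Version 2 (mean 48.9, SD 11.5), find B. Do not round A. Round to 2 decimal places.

A = SD_Y / SD_X = 11.5 / 9.3 = 1.236559
B = M_Y − A·M_X = 48.9 − 1.236559 × 43.2 = -4.52

-4.52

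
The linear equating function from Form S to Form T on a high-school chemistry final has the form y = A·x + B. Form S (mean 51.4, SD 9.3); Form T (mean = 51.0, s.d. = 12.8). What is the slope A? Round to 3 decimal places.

A = SD_Y / SD_X = 12.8 / 9.3 = 1.376

1.376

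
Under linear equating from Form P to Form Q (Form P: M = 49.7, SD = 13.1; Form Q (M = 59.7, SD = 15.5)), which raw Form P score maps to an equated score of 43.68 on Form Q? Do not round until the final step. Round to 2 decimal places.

36.16

Invert y = (SD_Y/SD_X)(x − M_X) + M_Y:
x = (SD_X/SD_Y)(y − M_Y) + M_X = (13.1/15.5)(43.68 − 59.7) + 49.7
x = 0.845161 × -16.020 + 49.7 = 36.16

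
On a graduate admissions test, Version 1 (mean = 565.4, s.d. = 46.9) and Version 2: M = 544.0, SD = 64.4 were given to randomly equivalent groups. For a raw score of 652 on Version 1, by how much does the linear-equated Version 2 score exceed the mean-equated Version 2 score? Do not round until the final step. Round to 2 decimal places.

32.31

Mean-equated: 652 + (544.0 − 565.4) = 630.60
Linear-equated: (64.4/46.9)(652 − 565.4) + 544.0 = 662.913
Difference = 662.913 − 630.60 = 32.31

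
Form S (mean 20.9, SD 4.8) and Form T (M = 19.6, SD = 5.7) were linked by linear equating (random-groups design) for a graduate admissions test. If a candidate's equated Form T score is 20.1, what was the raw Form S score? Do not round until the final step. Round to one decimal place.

Invert y = (SD_Y/SD_X)(x − M_X) + M_Y:
x = (SD_X/SD_Y)(y − M_Y) + M_X = (4.8/5.7)(20.1 − 19.6) + 20.9
x = 0.842105 × 0.500 + 20.9 = 21.3

21.3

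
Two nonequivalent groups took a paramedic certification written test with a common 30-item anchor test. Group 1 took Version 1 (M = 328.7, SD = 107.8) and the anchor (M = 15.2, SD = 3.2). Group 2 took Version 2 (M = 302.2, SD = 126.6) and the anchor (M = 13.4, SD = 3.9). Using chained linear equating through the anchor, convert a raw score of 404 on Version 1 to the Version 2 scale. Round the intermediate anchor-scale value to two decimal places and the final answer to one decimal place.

Version 1 → anchor (Group 1): v = (3.2/107.8)(404 − 328.7) + 15.2 = 17.44
anchor → Version 2 (Group 2): y = (126.6/3.9)(17.44 − 13.4) + 302.2 = 433.3

433.3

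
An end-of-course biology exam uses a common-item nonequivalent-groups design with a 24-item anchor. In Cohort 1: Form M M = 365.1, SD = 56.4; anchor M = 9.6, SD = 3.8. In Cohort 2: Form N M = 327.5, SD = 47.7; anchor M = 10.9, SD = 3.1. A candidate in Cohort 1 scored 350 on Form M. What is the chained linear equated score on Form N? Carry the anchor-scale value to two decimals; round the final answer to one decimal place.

Form M → anchor (Cohort 1): v = (3.8/56.4)(350 − 365.1) + 9.6 = 8.58
anchor → Form N (Cohort 2): y = (47.7/3.1)(8.58 − 10.9) + 327.5 = 291.8

291.8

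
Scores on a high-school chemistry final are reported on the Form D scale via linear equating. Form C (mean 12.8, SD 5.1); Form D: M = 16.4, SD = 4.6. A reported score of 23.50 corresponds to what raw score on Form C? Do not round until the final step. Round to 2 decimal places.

Invert y = (SD_Y/SD_X)(x − M_X) + M_Y:
x = (SD_X/SD_Y)(y − M_Y) + M_X = (5.1/4.6)(23.50 − 16.4) + 12.8
x = 1.108696 × 7.100 + 12.8 = 20.67

20.67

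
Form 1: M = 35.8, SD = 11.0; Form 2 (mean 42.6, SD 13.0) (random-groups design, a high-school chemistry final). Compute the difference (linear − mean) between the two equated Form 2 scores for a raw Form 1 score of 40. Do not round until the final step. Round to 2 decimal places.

0.76

Mean-equated: 40 + (42.6 − 35.8) = 46.80
Linear-equated: (13.0/11.0)(40 − 35.8) + 42.6 = 47.564
Difference = 47.564 − 46.80 = 0.76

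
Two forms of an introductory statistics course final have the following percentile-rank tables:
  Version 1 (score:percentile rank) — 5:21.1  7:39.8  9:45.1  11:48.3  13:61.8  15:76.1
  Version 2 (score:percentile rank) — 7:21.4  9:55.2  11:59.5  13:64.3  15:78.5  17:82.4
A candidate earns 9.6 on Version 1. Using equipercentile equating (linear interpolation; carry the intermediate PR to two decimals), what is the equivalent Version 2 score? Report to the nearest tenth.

PR of 9.6 on Version 1: 45.1 + (9.6 − 9)/(11 − 9) × (48.3 − 45.1) = 46.06
On Version 2, PR 46.06 falls between score 7 (PR 21.4) and 9 (PR 55.2).
Interpolate: 7 + (46.06 − 21.4)/(55.2 − 21.4) × (9 − 7) = 8.5

8.5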